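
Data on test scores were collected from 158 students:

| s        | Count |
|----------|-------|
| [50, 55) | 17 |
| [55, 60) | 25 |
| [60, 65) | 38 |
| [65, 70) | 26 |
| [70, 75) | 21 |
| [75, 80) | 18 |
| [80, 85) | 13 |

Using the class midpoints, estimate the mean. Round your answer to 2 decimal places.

66.14

Midpoints: 52.5, 57.5, 62.5, 67.5, 72.5, 77.5, 82.5
Σfm = 17×52.5 + 25×57.5 + 38×62.5 + 26×67.5 + 21×72.5 + 18×77.5 + 13×82.5 = 10450
n = Σf = 158
Mean = 10450 / 158 = 66.1392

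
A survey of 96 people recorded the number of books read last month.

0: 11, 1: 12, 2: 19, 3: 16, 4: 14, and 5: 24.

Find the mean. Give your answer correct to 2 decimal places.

Values: 0, 1, 2, 3, 4, 5
Σfx = 11×0 + 12×1 + 19×2 + 16×3 + 14×4 + 24×5 = 274
n = Σf = 96
Mean = 274 / 96 = 2.8542

2.85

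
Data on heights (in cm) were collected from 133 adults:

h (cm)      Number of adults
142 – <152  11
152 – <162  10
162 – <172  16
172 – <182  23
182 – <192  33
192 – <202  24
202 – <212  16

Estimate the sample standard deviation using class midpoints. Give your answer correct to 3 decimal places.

Midpoints: 147, 157, 167, 177, 187, 197, 207
n = 133, Σfm = 24141, mean = 181.5113
Σfm² = 4421957
Σf(m − x̄)² = Σfm² − (Σfm)²/n = 4421957 − 24141²/133 = 40093.2331
Sample variance = 40093.2331 / 132 = 303.7366
Standard deviation = √303.7366 = 17.4280

17.428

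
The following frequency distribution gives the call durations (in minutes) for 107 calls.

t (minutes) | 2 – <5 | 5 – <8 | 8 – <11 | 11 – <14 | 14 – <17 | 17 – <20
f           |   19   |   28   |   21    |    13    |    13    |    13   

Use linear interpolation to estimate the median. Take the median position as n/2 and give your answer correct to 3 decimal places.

Cumulative frequencies: 19, 47, 68, 81, 94, 107
n = 107; position = n/2 = 53.5.
This falls in the class 8 – <11: L = 8, F = 47, f = 21, h = 3.
Median ≈ 8 + ((53.5 − 47) / 21) × 3 = 8.9286

8.929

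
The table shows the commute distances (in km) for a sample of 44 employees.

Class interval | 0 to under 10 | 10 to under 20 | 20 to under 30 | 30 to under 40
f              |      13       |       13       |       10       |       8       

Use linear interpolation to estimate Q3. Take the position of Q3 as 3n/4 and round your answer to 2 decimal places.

27.00

Cumulative frequencies: 13, 26, 36, 44
n = 44; position = 3n/4 = 33.
This falls in the class 20 to under 30: L = 20, F = 26, f = 10, h = 10.
Upper quartile ≈ 20 + ((33 − 26) / 10) × 10 = 27.0000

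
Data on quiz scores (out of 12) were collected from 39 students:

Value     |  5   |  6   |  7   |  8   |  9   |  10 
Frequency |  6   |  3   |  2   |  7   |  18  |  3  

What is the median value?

Cumulative frequencies: 6, 9, 11, 18, 36, 39
n = 39, so the median is the value in position (n+1)/2 = 20.
Position 20 falls at value 9.

9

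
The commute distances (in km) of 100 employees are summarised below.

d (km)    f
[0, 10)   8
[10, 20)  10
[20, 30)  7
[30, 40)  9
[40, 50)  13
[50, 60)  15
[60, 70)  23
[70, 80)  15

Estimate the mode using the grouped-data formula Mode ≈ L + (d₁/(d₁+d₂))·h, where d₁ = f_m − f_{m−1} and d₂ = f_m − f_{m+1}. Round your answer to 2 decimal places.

Modal class: [60, 70) (highest frequency 23).
d₁ = 23 − 15 = 8, d₂ = 23 − 15 = 8
Mode ≈ 60 + (8/(8+8)) × 10 = 60 + 5.0000 = 65.0000

65.00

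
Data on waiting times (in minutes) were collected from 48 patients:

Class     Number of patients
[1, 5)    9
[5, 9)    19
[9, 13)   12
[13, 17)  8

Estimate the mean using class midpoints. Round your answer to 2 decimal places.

Midpoints: 3, 7, 11, 15
Σfm = 9×3 + 19×7 + 12×11 + 8×15 = 412
n = Σf = 48
Mean = 412 / 48 = 8.5833

8.58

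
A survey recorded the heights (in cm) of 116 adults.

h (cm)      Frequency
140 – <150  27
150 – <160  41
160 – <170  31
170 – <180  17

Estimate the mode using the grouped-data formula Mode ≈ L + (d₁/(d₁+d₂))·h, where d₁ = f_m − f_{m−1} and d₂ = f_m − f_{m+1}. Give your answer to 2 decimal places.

155.83

Modal class: 150 – <160 (highest frequency 41).
d₁ = 41 − 27 = 14, d₂ = 41 − 31 = 10
Mode ≈ 150 + (14/(14+10)) × 10 = 150 + 5.8333 = 155.8333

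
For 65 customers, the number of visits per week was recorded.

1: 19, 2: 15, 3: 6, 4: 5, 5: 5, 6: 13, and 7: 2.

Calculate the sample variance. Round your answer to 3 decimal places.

Values: 1, 2, 3, 4, 5, 6, 7
n = 65, Σfx = 204, mean = 3.1385
Σfx² = 904
Σf(x − x̄)² = Σfx² − (Σfx)²/n = 904 − 204²/65 = 263.7538
Sample variance = 263.7538 / 64 = 4.1212

4.121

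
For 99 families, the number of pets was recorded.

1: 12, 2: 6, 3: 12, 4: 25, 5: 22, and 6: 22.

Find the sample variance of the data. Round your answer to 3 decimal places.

Values: 1, 2, 3, 4, 5, 6
n = 99, Σfx = 402, mean = 4.0606
Σfx² = 1886
Σf(x − x̄)² = Σfx² − (Σfx)²/n = 1886 − 402²/99 = 253.6364
Sample variance = 253.6364 / 98 = 2.5881

2.588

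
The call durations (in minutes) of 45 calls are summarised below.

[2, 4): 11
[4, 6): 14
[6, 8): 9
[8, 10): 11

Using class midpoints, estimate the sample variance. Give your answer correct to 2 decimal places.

5.01

Midpoints: 3, 5, 7, 9
n = 45, Σfm = 265, mean = 5.8889
Σfm² = 1781
Σf(m − x̄)² = Σfm² − (Σfm)²/n = 1781 − 265²/45 = 220.4444
Sample variance = 220.4444 / 44 = 5.0101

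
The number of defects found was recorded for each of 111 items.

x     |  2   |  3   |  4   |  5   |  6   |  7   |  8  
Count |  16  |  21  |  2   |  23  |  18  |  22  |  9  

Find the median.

5

Cumulative frequencies: 16, 37, 39, 62, 80, 102, 111
n = 111, so the median is the value in position (n+1)/2 = 56.
Position 56 falls at value 5.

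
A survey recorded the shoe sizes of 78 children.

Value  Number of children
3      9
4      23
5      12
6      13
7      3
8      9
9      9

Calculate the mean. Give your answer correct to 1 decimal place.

Values: 3, 4, 5, 6, 7, 8, 9
Σfx = 9×3 + 23×4 + 12×5 + 13×6 + 3×7 + 9×8 + 9×9 = 431
n = Σf = 78
Mean = 431 / 78 = 5.5256

5.5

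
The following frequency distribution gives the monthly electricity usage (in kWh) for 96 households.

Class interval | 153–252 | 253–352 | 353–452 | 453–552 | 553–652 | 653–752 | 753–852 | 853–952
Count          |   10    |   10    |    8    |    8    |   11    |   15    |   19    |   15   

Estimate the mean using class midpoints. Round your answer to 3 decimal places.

606.667

Midpoints: 202.5, 302.5, 402.5, 502.5, 602.5, 702.5, 802.5, 902.5
Σfm = 10×202.5 + 10×302.5 + 8×402.5 + 8×502.5 + 11×602.5 + 15×702.5 + 19×802.5 + 15×902.5 = 58240
n = Σf = 96
Mean = 58240 / 96 = 606.6667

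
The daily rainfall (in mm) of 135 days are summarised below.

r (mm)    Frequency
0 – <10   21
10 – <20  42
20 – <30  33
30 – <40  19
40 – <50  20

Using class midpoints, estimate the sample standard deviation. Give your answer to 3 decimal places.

Midpoints: 5, 15, 25, 35, 45
n = 135, Σfm = 3125, mean = 23.1481
Σfm² = 94375
Σf(m − x̄)² = Σfm² − (Σfm)²/n = 94375 − 3125²/135 = 22037.0370
Sample variance = 22037.0370 / 134 = 164.4555
Standard deviation = √164.4555 = 12.8240

12.824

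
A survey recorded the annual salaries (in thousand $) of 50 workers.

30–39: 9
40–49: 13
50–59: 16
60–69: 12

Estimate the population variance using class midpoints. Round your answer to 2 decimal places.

Midpoints: 34.5, 44.5, 54.5, 64.5
n = 50, Σfm = 2535, mean = 50.7000
Σfm² = 133902.5
Σf(m − x̄)² = Σfm² − (Σfm)²/n = 133902.5 − 2535²/50 = 5378.0000
Population variance = 5378.0000 / 50 = 107.5600

107.56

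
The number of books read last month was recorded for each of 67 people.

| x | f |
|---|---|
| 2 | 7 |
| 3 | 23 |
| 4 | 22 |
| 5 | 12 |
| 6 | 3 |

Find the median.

Cumulative frequencies: 7, 30, 52, 64, 67
n = 67, so the median is the value in position (n+1)/2 = 34.
Position 34 falls at value 4.

4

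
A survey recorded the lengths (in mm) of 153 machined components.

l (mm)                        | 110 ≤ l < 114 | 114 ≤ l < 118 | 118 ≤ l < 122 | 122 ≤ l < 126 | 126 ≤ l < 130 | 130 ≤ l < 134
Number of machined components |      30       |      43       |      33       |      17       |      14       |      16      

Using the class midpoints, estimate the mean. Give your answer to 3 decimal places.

119.739

Midpoints: 112, 116, 120, 124, 128, 132
Σfm = 30×112 + 43×116 + 33×120 + 17×124 + 14×128 + 16×132 = 18320
n = Σf = 153
Mean = 18320 / 153 = 119.7386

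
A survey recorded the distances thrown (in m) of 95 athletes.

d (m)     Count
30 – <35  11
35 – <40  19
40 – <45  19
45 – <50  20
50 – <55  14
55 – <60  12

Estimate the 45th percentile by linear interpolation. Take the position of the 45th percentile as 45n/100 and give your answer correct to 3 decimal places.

43.355

Cumulative frequencies: 11, 30, 49, 69, 83, 95
n = 95; position = 45n/100 = 42.75.
This falls in the class 40 – <45: L = 40, F = 30, f = 19, h = 5.
45th percentile ≈ 40 + ((42.75 − 30) / 19) × 5 = 43.3553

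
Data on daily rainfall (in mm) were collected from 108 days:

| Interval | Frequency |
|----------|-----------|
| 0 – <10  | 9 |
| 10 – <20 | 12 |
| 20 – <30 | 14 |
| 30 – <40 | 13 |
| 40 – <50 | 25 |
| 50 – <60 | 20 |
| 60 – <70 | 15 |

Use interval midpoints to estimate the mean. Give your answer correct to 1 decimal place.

Midpoints: 5, 15, 25, 35, 45, 55, 65
Σfm = 9×5 + 12×15 + 14×25 + 13×35 + 25×45 + 20×55 + 15×65 = 4230
n = Σf = 108
Mean = 4230 / 108 = 39.1667

39.2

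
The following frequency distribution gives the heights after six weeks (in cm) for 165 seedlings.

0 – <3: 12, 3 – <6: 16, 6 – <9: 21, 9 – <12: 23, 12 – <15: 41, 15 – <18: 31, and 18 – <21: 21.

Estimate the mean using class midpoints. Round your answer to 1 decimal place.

Midpoints: 1.5, 4.5, 7.5, 10.5, 13.5, 16.5, 19.5
Σfm = 12×1.5 + 16×4.5 + 21×7.5 + 23×10.5 + 41×13.5 + 31×16.5 + 21×19.5 = 1963.5
n = Σf = 165
Mean = 1963.5 / 165 = 11.9000

11.9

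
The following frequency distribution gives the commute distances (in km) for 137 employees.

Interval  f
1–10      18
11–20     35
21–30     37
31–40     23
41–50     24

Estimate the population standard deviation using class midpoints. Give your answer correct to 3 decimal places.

12.844

Midpoints: 5.5, 15.5, 25.5, 35.5, 45.5
n = 137, Σfm = 3493.5, mean = 25.5000
Σfm² = 111684.25
Σf(m − x̄)² = Σfm² − (Σfm)²/n = 111684.25 − 3493.5²/137 = 22600.0000
Population variance = 22600.0000 / 137 = 164.9635
Standard deviation = √164.9635 = 12.8438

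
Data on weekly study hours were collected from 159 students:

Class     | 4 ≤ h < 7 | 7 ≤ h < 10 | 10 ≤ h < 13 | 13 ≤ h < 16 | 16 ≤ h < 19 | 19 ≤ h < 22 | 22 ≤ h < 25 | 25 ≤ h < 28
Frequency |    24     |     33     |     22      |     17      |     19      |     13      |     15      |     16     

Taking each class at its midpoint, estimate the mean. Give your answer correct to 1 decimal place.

Midpoints: 5.5, 8.5, 11.5, 14.5, 17.5, 20.5, 23.5, 26.5
Σfm = 24×5.5 + 33×8.5 + 22×11.5 + 17×14.5 + 19×17.5 + 13×20.5 + 15×23.5 + 16×26.5 = 2287.5
n = Σf = 159
Mean = 2287.5 / 159 = 14.3868

14.4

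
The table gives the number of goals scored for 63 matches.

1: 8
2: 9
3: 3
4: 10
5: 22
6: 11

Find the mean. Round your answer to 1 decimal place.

4.0

Values: 1, 2, 3, 4, 5, 6
Σfx = 8×1 + 9×2 + 3×3 + 10×4 + 22×5 + 11×6 = 251
n = Σf = 63
Mean = 251 / 63 = 3.9841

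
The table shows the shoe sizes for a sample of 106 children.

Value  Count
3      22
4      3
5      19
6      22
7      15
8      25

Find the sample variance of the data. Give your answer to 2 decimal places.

Values: 3, 4, 5, 6, 7, 8
n = 106, Σfx = 610, mean = 5.7547
Σfx² = 3848
Σf(x − x̄)² = Σfx² − (Σfx)²/n = 3848 − 610²/106 = 337.6226
Sample variance = 337.6226 / 105 = 3.2155

3.22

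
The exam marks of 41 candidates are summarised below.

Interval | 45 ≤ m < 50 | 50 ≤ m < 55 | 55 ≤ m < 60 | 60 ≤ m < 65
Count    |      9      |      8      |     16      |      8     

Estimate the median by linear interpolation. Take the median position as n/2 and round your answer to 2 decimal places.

56.09

Cumulative frequencies: 9, 17, 33, 41
n = 41; position = n/2 = 20.5.
This falls in the class 55 ≤ m < 60: L = 55, F = 17, f = 16, h = 5.
Median ≈ 55 + ((20.5 − 17) / 16) × 5 = 56.0938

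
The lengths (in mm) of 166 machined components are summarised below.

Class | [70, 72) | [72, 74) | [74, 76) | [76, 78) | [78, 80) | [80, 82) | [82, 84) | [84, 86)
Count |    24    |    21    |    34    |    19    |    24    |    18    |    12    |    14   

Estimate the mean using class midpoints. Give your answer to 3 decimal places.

Midpoints: 71, 73, 75, 77, 79, 81, 83, 85
Σfm = 24×71 + 21×73 + 34×75 + 19×77 + 24×79 + 18×81 + 12×83 + 14×85 = 12790
n = Σf = 166
Mean = 12790 / 166 = 77.0482

77.048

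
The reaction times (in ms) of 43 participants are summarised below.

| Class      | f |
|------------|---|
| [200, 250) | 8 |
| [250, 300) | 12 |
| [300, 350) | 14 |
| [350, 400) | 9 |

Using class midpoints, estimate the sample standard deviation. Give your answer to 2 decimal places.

51.53

Midpoints: 225, 275, 325, 375
n = 43, Σfm = 13025, mean = 302.9070
Σfm² = 4056875
Σf(m − x̄)² = Σfm² − (Σfm)²/n = 4056875 − 13025²/43 = 111511.6279
Sample variance = 111511.6279 / 42 = 2655.0388
Standard deviation = √2655.0388 = 51.5271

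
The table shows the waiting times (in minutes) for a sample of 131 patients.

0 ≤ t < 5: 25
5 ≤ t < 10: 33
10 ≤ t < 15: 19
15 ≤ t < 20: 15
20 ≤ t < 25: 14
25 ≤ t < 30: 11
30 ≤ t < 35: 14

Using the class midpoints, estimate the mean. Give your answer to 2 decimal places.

Midpoints: 2.5, 7.5, 12.5, 17.5, 22.5, 27.5, 32.5
Σfm = 25×2.5 + 33×7.5 + 19×12.5 + 15×17.5 + 14×22.5 + 11×27.5 + 14×32.5 = 1882.5
n = Σf = 131
Mean = 1882.5 / 131 = 14.3702

14.37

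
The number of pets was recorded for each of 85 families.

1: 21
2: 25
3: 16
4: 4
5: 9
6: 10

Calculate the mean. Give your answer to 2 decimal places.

Values: 1, 2, 3, 4, 5, 6
Σfx = 21×1 + 25×2 + 16×3 + 4×4 + 9×5 + 10×6 = 240
n = Σf = 85
Mean = 240 / 85 = 2.8235

2.82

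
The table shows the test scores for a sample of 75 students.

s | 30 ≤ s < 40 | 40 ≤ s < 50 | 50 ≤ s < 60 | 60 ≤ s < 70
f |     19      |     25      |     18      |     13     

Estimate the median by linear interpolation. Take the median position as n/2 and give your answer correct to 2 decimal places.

47.40

Cumulative frequencies: 19, 44, 62, 75
n = 75; position = n/2 = 37.5.
This falls in the class 40 ≤ s < 50: L = 40, F = 19, f = 25, h = 10.
Median ≈ 40 + ((37.5 − 19) / 25) × 10 = 47.4000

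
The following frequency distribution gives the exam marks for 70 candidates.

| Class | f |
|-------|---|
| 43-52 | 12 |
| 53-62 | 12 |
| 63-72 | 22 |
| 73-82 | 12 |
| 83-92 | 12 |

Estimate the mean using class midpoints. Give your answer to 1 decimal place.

67.5

Midpoints: 47.5, 57.5, 67.5, 77.5, 87.5
Σfm = 12×47.5 + 12×57.5 + 22×67.5 + 12×77.5 + 12×87.5 = 4725
n = Σf = 70
Mean = 4725 / 70 = 67.5000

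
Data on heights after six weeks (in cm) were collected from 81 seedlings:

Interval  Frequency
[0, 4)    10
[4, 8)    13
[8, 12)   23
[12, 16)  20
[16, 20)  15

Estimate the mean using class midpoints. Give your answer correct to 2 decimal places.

10.84

Midpoints: 2, 6, 10, 14, 18
Σfm = 10×2 + 13×6 + 23×10 + 20×14 + 15×18 = 878
n = Σf = 81
Mean = 878 / 81 = 10.8395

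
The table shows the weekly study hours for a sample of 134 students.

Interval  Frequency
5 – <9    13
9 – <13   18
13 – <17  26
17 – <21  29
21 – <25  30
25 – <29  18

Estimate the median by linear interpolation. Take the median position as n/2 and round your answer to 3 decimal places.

18.379

Cumulative frequencies: 13, 31, 57, 86, 116, 134
n = 134; position = n/2 = 67.
This falls in the class 17 – <21: L = 17, F = 57, f = 29, h = 4.
Median ≈ 17 + ((67 − 57) / 29) × 4 = 18.3793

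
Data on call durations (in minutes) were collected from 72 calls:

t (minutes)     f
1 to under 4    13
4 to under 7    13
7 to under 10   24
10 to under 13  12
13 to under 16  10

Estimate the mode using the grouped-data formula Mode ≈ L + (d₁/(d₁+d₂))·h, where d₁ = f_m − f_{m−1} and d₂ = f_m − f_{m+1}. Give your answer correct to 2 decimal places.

8.43

Modal class: 7 to under 10 (highest frequency 24).
d₁ = 24 − 13 = 11, d₂ = 24 − 12 = 12
Mode ≈ 7 + (11/(11+12)) × 3 = 7 + 1.4348 = 8.4348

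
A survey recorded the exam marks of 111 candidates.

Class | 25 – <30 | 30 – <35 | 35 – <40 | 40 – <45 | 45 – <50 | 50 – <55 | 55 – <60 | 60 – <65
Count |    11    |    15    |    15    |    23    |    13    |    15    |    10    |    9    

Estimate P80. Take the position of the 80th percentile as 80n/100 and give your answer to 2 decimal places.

53.93

Cumulative frequencies: 11, 26, 41, 64, 77, 92, 102, 111
n = 111; position = 80n/100 = 88.8.
This falls in the class 50 – <55: L = 50, F = 77, f = 15, h = 5.
80th percentile ≈ 50 + ((88.8 − 77) / 15) × 5 = 53.9333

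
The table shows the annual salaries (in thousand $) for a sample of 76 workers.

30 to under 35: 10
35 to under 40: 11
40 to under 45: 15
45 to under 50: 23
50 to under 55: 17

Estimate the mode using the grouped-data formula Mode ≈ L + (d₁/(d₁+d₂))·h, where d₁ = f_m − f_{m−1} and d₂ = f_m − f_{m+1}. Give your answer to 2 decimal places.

47.86

Modal class: 45 to under 50 (highest frequency 23).
d₁ = 23 − 15 = 8, d₂ = 23 − 17 = 6
Mode ≈ 45 + (8/(8+6)) × 5 = 45 + 2.8571 = 47.8571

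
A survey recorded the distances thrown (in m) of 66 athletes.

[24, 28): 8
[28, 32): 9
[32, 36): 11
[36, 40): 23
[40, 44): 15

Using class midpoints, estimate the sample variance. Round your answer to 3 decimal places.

27.599

Midpoints: 26, 30, 34, 38, 42
n = 66, Σfm = 2356, mean = 35.6970
Σfm² = 85896
Σf(m − x̄)² = Σfm² − (Σfm)²/n = 85896 − 2356²/66 = 1793.9394
Sample variance = 1793.9394 / 65 = 27.5991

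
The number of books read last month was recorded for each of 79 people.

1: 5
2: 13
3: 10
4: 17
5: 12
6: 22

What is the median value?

Cumulative frequencies: 5, 18, 28, 45, 57, 79
n = 79, so the median is the value in position (n+1)/2 = 40.
Position 40 falls at value 4.

4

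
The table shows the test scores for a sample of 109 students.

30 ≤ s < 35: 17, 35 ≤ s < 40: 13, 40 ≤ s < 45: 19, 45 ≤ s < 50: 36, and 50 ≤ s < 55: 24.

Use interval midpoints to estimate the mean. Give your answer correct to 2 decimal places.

44.20

Midpoints: 32.5, 37.5, 42.5, 47.5, 52.5
Σfm = 17×32.5 + 13×37.5 + 19×42.5 + 36×47.5 + 24×52.5 = 4817.5
n = Σf = 109
Mean = 4817.5 / 109 = 44.1972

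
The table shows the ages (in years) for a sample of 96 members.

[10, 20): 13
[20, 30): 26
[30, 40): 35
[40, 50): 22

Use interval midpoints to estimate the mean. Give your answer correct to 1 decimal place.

Midpoints: 15, 25, 35, 45
Σfm = 13×15 + 26×25 + 35×35 + 22×45 = 3060
n = Σf = 96
Mean = 3060 / 96 = 31.8750

31.9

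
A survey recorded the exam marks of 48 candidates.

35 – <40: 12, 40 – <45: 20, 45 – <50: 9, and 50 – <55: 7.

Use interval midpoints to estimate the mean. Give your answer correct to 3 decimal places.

43.646

Midpoints: 37.5, 42.5, 47.5, 52.5
Σfm = 12×37.5 + 20×42.5 + 9×47.5 + 7×52.5 = 2095
n = Σf = 48
Mean = 2095 / 48 = 43.6458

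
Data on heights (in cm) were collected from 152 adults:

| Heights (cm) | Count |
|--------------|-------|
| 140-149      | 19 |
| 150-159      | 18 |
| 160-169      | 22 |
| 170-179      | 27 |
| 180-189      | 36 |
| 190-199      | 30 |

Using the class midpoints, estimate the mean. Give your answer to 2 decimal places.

Midpoints: 144.5, 154.5, 164.5, 174.5, 184.5, 194.5
Σfm = 19×144.5 + 18×154.5 + 22×164.5 + 27×174.5 + 36×184.5 + 30×194.5 = 26334
n = Σf = 152
Mean = 26334 / 152 = 173.2500

173.25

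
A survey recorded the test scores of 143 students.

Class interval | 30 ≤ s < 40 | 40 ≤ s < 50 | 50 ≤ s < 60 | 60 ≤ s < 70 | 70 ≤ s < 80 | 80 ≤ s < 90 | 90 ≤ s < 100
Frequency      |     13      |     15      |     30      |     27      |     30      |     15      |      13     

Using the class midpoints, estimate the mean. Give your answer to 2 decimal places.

65.00

Midpoints: 35, 45, 55, 65, 75, 85, 95
Σfm = 13×35 + 15×45 + 30×55 + 27×65 + 30×75 + 15×85 + 13×95 = 9295
n = Σf = 143
Mean = 9295 / 143 = 65.0000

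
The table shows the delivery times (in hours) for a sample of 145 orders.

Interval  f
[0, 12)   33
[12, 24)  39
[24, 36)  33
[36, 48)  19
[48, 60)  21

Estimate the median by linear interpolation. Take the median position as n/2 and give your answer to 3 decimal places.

24.182

Cumulative frequencies: 33, 72, 105, 124, 145
n = 145; position = n/2 = 72.5.
This falls in the class [24, 36): L = 24, F = 72, f = 33, h = 12.
Median ≈ 24 + ((72.5 − 72) / 33) × 12 = 24.1818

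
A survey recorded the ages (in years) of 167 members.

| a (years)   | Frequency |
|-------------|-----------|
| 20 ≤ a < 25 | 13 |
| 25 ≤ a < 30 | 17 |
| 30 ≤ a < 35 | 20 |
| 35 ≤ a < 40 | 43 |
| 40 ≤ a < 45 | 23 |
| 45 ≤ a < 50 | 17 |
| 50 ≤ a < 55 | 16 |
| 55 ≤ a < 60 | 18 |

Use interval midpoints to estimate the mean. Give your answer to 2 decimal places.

Midpoints: 22.5, 27.5, 32.5, 37.5, 42.5, 47.5, 52.5, 57.5
Σfm = 13×22.5 + 17×27.5 + 20×32.5 + 43×37.5 + 23×42.5 + 17×47.5 + 16×52.5 + 18×57.5 = 6682.5
n = Σf = 167
Mean = 6682.5 / 167 = 40.0150

40.01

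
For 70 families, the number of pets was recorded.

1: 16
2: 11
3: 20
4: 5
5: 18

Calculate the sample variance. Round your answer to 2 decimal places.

Values: 1, 2, 3, 4, 5
n = 70, Σfx = 208, mean = 2.9714
Σfx² = 770
Σf(x − x̄)² = Σfx² − (Σfx)²/n = 770 − 208²/70 = 151.9429
Sample variance = 151.9429 / 69 = 2.2021

2.20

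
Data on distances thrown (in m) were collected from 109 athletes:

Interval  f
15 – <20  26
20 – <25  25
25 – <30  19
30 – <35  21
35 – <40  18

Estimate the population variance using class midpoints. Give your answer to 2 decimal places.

50.08

Midpoints: 17.5, 22.5, 27.5, 32.5, 37.5
n = 109, Σfm = 2897.5, mean = 26.5826
Σfm² = 82481.25
Σf(m − x̄)² = Σfm² − (Σfm)²/n = 82481.25 − 2897.5²/109 = 5458.2569
Population variance = 5458.2569 / 109 = 50.0758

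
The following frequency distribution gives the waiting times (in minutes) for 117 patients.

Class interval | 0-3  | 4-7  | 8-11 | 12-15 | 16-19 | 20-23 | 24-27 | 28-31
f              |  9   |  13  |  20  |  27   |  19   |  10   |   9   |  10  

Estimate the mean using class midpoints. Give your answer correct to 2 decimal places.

14.63

Midpoints: 1.5, 5.5, 9.5, 13.5, 17.5, 21.5, 25.5, 29.5
Σfm = 9×1.5 + 13×5.5 + 20×9.5 + 27×13.5 + 19×17.5 + 10×21.5 + 9×25.5 + 10×29.5 = 1711.5
n = Σf = 117
Mean = 1711.5 / 117 = 14.6282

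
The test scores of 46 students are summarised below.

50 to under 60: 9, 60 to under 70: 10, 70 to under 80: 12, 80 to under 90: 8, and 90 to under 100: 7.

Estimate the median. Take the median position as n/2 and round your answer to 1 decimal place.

Cumulative frequencies: 9, 19, 31, 39, 46
n = 46; position = n/2 = 23.
This falls in the class 70 to under 80: L = 70, F = 19, f = 12, h = 10.
Median ≈ 70 + ((23 − 19) / 12) × 10 = 73.3333

73.3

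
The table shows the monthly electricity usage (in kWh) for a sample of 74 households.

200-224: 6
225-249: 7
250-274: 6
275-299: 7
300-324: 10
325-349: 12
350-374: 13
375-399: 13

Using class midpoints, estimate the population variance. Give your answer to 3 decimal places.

Midpoints: 212, 237, 262, 287, 312, 337, 362, 387
n = 74, Σfm = 23413, mean = 316.3919
Σfm² = 7638131
Σf(m − x̄)² = Σfm² − (Σfm)²/n = 7638131 − 23413²/74 = 230447.6351
Population variance = 230447.6351 / 74 = 3114.1572

3114.157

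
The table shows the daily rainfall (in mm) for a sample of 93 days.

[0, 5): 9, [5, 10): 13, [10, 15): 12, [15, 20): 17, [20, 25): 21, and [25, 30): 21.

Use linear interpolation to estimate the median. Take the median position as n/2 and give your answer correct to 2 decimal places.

Cumulative frequencies: 9, 22, 34, 51, 72, 93
n = 93; position = n/2 = 46.5.
This falls in the class [15, 20): L = 15, F = 34, f = 17, h = 5.
Median ≈ 15 + ((46.5 − 34) / 17) × 5 = 18.6765

18.68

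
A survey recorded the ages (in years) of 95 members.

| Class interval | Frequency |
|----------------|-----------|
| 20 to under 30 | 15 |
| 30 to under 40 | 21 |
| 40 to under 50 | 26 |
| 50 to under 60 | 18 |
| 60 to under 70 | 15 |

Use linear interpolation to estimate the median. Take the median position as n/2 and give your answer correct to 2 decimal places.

44.42

Cumulative frequencies: 15, 36, 62, 80, 95
n = 95; position = n/2 = 47.5.
This falls in the class 40 to under 50: L = 40, F = 36, f = 26, h = 10.
Median ≈ 40 + ((47.5 − 36) / 26) × 10 = 44.4231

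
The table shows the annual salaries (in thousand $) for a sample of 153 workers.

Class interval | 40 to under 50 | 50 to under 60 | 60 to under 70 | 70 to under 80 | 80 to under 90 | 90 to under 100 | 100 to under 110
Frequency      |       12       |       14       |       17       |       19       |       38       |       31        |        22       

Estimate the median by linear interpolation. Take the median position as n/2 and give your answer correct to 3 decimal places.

Cumulative frequencies: 12, 26, 43, 62, 100, 131, 153
n = 153; position = n/2 = 76.5.
This falls in the class 80 to under 90: L = 80, F = 62, f = 38, h = 10.
Median ≈ 80 + ((76.5 − 62) / 38) × 10 = 83.8158

83.816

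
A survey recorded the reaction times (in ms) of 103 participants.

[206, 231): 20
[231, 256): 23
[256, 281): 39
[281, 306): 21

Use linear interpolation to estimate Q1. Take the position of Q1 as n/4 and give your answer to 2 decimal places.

Cumulative frequencies: 20, 43, 82, 103
n = 103; position = n/4 = 25.75.
This falls in the class [231, 256): L = 231, F = 20, f = 23, h = 25.
Lower quartile ≈ 231 + ((25.75 − 20) / 23) × 25 = 237.2500

237.25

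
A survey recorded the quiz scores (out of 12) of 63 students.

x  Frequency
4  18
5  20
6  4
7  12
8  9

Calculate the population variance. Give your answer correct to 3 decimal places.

Values: 4, 5, 6, 7, 8
n = 63, Σfx = 352, mean = 5.5873
Σfx² = 2096
Σf(x − x̄)² = Σfx² − (Σfx)²/n = 2096 − 352²/63 = 129.2698
Population variance = 129.2698 / 63 = 2.0519

2.052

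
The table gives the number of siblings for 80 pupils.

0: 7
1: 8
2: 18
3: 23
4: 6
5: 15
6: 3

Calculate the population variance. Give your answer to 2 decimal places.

2.56

Values: 0, 1, 2, 3, 4, 5, 6
n = 80, Σfx = 230, mean = 2.8750
Σfx² = 866
Σf(x − x̄)² = Σfx² − (Σfx)²/n = 866 − 230²/80 = 204.7500
Population variance = 204.7500 / 80 = 2.5594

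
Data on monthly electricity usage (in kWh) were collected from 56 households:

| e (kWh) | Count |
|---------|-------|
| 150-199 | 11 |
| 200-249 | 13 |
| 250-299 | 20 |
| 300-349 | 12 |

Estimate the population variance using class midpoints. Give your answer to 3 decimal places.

2658.642

Midpoints: 174.5, 224.5, 274.5, 324.5
n = 56, Σfm = 14222, mean = 253.9643
Σfm² = 3760764
Σf(m − x̄)² = Σfm² − (Σfm)²/n = 3760764 − 14222²/56 = 148883.9286
Population variance = 148883.9286 / 56 = 2658.6416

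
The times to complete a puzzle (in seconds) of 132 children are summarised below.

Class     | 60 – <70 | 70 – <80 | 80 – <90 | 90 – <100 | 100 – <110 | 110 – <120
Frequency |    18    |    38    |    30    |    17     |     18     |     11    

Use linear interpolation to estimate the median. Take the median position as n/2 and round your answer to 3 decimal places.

Cumulative frequencies: 18, 56, 86, 103, 121, 132
n = 132; position = n/2 = 66.
This falls in the class 80 – <90: L = 80, F = 56, f = 30, h = 10.
Median ≈ 80 + ((66 − 56) / 30) × 10 = 83.3333

83.333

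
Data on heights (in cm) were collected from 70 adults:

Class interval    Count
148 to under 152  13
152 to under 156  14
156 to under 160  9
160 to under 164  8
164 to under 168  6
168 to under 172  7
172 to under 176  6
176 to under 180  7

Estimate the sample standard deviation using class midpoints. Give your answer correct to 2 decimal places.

Midpoints: 150, 154, 158, 162, 166, 170, 174, 178
n = 70, Σfm = 11300, mean = 161.4286
Σfm² = 1830232
Σf(m − x̄)² = Σfm² − (Σfm)²/n = 1830232 − 11300²/70 = 6089.1429
Sample variance = 6089.1429 / 69 = 88.2484
Standard deviation = √88.2484 = 9.3941

9.39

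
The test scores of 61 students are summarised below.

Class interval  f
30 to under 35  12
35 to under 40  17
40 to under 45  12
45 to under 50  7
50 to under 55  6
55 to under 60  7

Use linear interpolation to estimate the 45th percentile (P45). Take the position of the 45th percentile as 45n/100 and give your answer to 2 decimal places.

39.54

Cumulative frequencies: 12, 29, 41, 48, 54, 61
n = 61; position = 45n/100 = 27.45.
This falls in the class 35 to under 40: L = 35, F = 12, f = 17, h = 5.
45th percentile ≈ 35 + ((27.45 − 12) / 17) × 5 = 39.5441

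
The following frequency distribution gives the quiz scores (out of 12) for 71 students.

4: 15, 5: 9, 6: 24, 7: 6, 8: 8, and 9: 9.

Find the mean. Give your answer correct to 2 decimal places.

Values: 4, 5, 6, 7, 8, 9
Σfx = 15×4 + 9×5 + 24×6 + 6×7 + 8×8 + 9×9 = 436
n = Σf = 71
Mean = 436 / 71 = 6.1408

6.14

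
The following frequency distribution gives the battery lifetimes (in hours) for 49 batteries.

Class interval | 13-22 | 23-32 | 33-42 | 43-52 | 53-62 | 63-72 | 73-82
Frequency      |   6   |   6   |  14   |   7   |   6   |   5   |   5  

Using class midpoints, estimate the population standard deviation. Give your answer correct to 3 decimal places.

Midpoints: 17.5, 27.5, 37.5, 47.5, 57.5, 67.5, 77.5
n = 49, Σfm = 2197.5, mean = 44.8469
Σfm² = 114506.25
Σf(m − x̄)² = Σfm² − (Σfm)²/n = 114506.25 − 2197.5²/49 = 15955.1020
Population variance = 15955.1020 / 49 = 325.6143
Standard deviation = √325.6143 = 18.0448

18.045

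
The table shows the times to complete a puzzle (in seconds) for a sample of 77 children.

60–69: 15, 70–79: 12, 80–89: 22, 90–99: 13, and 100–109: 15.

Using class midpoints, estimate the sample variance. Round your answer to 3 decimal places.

190.772

Midpoints: 64.5, 74.5, 84.5, 94.5, 104.5
n = 77, Σfm = 6516.5, mean = 84.6299
Σfm² = 565989.25
Σf(m − x̄)² = Σfm² − (Σfm)²/n = 565989.25 − 6516.5²/77 = 14498.7013
Sample variance = 14498.7013 / 76 = 190.7724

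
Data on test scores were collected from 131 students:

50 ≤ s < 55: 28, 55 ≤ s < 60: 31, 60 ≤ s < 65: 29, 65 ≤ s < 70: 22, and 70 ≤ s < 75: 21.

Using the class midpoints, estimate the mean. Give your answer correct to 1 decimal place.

61.6

Midpoints: 52.5, 57.5, 62.5, 67.5, 72.5
Σfm = 28×52.5 + 31×57.5 + 29×62.5 + 22×67.5 + 21×72.5 = 8072.5
n = Σf = 131
Mean = 8072.5 / 131 = 61.6221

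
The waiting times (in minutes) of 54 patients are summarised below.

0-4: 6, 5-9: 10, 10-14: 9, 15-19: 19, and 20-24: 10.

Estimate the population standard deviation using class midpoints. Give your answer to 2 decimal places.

6.37

Midpoints: 2, 7, 12, 17, 22
n = 54, Σfm = 733, mean = 13.5741
Σfm² = 12141
Σf(m − x̄)² = Σfm² − (Σfm)²/n = 12141 − 733²/54 = 2191.2037
Population variance = 2191.2037 / 54 = 40.5778
Standard deviation = √40.5778 = 6.3701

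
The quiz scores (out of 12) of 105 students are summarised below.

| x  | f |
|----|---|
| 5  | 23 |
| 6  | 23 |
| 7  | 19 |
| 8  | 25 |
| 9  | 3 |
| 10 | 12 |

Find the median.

7

Cumulative frequencies: 23, 46, 65, 90, 93, 105
n = 105, so the median is the value in position (n+1)/2 = 53.
Position 53 falls at value 7.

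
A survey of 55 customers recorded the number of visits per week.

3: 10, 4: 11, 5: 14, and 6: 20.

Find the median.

Cumulative frequencies: 10, 21, 35, 55
n = 55, so the median is the value in position (n+1)/2 = 28.
Position 28 falls at value 5.

5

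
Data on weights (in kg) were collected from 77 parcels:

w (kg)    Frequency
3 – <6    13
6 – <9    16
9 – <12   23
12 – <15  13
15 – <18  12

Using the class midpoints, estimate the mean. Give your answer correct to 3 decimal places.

10.305

Midpoints: 4.5, 7.5, 10.5, 13.5, 16.5
Σfm = 13×4.5 + 16×7.5 + 23×10.5 + 13×13.5 + 12×16.5 = 793.5
n = Σf = 77
Mean = 793.5 / 77 = 10.3052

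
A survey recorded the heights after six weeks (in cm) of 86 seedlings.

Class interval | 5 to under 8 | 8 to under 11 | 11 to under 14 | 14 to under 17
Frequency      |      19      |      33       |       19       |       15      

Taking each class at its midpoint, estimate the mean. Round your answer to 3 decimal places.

10.547

Midpoints: 6.5, 9.5, 12.5, 15.5
Σfm = 19×6.5 + 33×9.5 + 19×12.5 + 15×15.5 = 907
n = Σf = 86
Mean = 907 / 86 = 10.5465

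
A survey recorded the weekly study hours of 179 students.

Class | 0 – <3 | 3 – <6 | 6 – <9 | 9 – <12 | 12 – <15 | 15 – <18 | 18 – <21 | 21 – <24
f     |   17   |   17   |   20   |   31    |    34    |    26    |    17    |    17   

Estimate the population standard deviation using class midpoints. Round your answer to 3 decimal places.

6.133

Midpoints: 1.5, 4.5, 7.5, 10.5, 13.5, 16.5, 19.5, 22.5
n = 179, Σfm = 2179.5, mean = 12.1760
Σfm² = 33270.75
Σf(m − x̄)² = Σfm² − (Σfm)²/n = 33270.75 − 2179.5²/179 = 6733.2067
Population variance = 6733.2067 / 179 = 37.6157
Standard deviation = √37.6157 = 6.1332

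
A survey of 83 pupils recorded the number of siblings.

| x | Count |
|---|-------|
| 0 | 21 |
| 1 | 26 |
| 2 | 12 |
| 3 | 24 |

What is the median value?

1

Cumulative frequencies: 21, 47, 59, 83
n = 83, so the median is the value in position (n+1)/2 = 42.
Position 42 falls at value 1.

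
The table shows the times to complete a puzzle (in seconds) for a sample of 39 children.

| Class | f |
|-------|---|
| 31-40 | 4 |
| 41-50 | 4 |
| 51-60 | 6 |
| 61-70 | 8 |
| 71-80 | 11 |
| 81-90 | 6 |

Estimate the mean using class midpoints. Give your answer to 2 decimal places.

Midpoints: 35.5, 45.5, 55.5, 65.5, 75.5, 85.5
Σfm = 4×35.5 + 4×45.5 + 6×55.5 + 8×65.5 + 11×75.5 + 6×85.5 = 2524.5
n = Σf = 39
Mean = 2524.5 / 39 = 64.7308

64.73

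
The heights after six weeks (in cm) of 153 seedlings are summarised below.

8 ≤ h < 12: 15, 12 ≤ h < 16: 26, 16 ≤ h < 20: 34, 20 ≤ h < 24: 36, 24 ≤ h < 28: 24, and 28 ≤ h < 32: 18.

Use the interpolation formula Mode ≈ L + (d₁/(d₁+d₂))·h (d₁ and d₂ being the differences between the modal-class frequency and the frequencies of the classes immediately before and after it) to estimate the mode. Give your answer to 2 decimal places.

20.57

Modal class: 20 ≤ h < 24 (highest frequency 36).
d₁ = 36 − 34 = 2, d₂ = 36 − 24 = 12
Mode ≈ 20 + (2/(2+12)) × 4 = 20 + 0.5714 = 20.5714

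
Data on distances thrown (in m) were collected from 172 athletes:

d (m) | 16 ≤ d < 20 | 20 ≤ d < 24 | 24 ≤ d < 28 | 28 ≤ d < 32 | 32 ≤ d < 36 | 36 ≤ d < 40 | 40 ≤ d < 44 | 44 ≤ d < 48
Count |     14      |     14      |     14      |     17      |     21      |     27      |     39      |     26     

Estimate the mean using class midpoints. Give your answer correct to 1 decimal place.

34.9

Midpoints: 18, 22, 26, 30, 34, 38, 42, 46
Σfm = 14×18 + 14×22 + 14×26 + 17×30 + 21×34 + 27×38 + 39×42 + 26×46 = 6008
n = Σf = 172
Mean = 6008 / 172 = 34.9302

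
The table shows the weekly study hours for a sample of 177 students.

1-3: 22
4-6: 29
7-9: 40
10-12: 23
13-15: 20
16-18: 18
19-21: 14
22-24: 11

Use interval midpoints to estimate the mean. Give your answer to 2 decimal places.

Midpoints: 2, 5, 8, 11, 14, 17, 20, 23
Σfm = 22×2 + 29×5 + 40×8 + 23×11 + 20×14 + 18×17 + 14×20 + 11×23 = 1881
n = Σf = 177
Mean = 1881 / 177 = 10.6271

10.63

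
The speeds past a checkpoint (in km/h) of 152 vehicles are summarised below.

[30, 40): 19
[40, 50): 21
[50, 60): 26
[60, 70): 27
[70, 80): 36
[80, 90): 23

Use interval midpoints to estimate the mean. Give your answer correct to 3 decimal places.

Midpoints: 35, 45, 55, 65, 75, 85
Σfm = 19×35 + 21×45 + 26×55 + 27×65 + 36×75 + 23×85 = 9450
n = Σf = 152
Mean = 9450 / 152 = 62.1711

62.171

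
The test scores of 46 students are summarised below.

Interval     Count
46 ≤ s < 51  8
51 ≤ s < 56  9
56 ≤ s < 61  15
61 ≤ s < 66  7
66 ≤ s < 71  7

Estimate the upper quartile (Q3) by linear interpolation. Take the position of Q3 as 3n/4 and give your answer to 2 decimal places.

Cumulative frequencies: 8, 17, 32, 39, 46
n = 46; position = 3n/4 = 34.5.
This falls in the class 61 ≤ s < 66: L = 61, F = 32, f = 7, h = 5.
Upper quartile ≈ 61 + ((34.5 − 32) / 7) × 5 = 62.7857

62.79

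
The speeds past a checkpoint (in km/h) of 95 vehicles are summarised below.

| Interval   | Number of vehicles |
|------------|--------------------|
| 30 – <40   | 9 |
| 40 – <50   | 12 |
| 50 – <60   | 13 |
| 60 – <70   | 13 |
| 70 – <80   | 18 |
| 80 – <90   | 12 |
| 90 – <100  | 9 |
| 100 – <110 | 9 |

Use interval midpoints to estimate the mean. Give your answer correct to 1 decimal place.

69.3

Midpoints: 35, 45, 55, 65, 75, 85, 95, 105
Σfm = 9×35 + 12×45 + 13×55 + 13×65 + 18×75 + 12×85 + 9×95 + 9×105 = 6585
n = Σf = 95
Mean = 6585 / 95 = 69.3158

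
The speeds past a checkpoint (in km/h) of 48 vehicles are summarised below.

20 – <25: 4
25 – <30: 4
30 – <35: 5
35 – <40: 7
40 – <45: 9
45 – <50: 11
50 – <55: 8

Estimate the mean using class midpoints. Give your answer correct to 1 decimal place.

Midpoints: 22.5, 27.5, 32.5, 37.5, 42.5, 47.5, 52.5
Σfm = 4×22.5 + 4×27.5 + 5×32.5 + 7×37.5 + 9×42.5 + 11×47.5 + 8×52.5 = 1950
n = Σf = 48
Mean = 1950 / 48 = 40.6250

40.6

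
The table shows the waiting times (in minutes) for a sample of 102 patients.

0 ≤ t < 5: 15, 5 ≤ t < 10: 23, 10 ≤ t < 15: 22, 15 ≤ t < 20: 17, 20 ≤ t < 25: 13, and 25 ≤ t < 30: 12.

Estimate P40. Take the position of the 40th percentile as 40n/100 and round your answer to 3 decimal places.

Cumulative frequencies: 15, 38, 60, 77, 90, 102
n = 102; position = 40n/100 = 40.8.
This falls in the class 10 ≤ t < 15: L = 10, F = 38, f = 22, h = 5.
40th percentile ≈ 10 + ((40.8 − 38) / 22) × 5 = 10.6364

10.636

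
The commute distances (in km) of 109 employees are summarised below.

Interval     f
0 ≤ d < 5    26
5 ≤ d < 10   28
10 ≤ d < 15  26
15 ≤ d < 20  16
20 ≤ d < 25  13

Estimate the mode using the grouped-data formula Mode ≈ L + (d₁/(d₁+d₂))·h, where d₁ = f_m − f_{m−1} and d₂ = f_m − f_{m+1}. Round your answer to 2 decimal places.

Modal class: 5 ≤ d < 10 (highest frequency 28).
d₁ = 28 − 26 = 2, d₂ = 28 − 26 = 2
Mode ≈ 5 + (2/(2+2)) × 5 = 5 + 2.5000 = 7.5000

7.50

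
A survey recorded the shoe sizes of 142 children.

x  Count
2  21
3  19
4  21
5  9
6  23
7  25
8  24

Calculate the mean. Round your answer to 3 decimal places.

5.162

Values: 2, 3, 4, 5, 6, 7, 8
Σfx = 21×2 + 19×3 + 21×4 + 9×5 + 23×6 + 25×7 + 24×8 = 733
n = Σf = 142
Mean = 733 / 142 = 5.1620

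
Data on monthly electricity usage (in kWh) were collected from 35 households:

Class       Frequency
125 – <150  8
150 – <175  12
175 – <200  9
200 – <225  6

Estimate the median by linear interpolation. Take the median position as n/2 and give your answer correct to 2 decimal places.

169.79

Cumulative frequencies: 8, 20, 29, 35
n = 35; position = n/2 = 17.5.
This falls in the class 150 – <175: L = 150, F = 8, f = 12, h = 25.
Median ≈ 150 + ((17.5 − 8) / 12) × 25 = 169.7917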